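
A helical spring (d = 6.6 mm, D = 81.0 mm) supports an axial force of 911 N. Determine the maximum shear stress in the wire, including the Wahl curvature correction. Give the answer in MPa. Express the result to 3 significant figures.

Spring index C = D/d = 81.0/6.6 = 12.2727
K_W = (4C−1)/(4C−4) + 0.615/C = 48.091/45.091 + 0.0501 = 1.1166
τ₀ = 8FD/(πd³) = 8·911·81.0/(π·6.6³) = 590328/903.2 = 653.6 MPa
τ_max = K·τ₀ = 1.1166 × 653.6 = 729.84 MPa

730 MPa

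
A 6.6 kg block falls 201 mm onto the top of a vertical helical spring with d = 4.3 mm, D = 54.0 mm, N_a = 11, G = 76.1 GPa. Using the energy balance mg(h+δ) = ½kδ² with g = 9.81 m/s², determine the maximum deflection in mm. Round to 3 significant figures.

157 mm

k = Gd⁴/(8D³N_a) = (76.1×10³)(4.3⁴)/(8·54.0³·11) = 1.8776 N/mm
W = mg = 6.6 × 9.81 = 64.746 N
½kδ² − Wδ − Wh = 0 → δ = (W + √(W² + 2kWh))/k
δ = (64.746 + √(4192 + 48869))/1.8776 = (64.746 + 230.35)/1.8776 = 157.17 mm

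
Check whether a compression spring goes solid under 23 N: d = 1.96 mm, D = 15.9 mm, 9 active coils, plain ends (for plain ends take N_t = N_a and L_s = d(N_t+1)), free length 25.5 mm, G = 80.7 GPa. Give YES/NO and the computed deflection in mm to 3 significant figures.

k = Gd⁴/(8D³N_a) = (80.7×10³)(1.96⁴)/(8·15.9³·9) = 4.115 N/mm
N_t = 9; L_s = 1.96·10 = 19.6 mm; δ_solid = L₀ − L_s = 25.5 − 19.6 = 5.9 mm
δ = F/k = 23/4.115 = 5.5893 mm
δ < δ_solid → spring does not go solid

NO, δ = 5.59 mm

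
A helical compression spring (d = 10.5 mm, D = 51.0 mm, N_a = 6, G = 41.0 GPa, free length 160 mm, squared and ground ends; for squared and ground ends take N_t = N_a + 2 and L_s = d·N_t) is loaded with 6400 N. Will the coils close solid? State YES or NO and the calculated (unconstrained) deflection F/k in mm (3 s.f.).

k = Gd⁴/(8D³N_a) = (41.0×10³)(10.5⁴)/(8·51.0³·6) = 78.269 N/mm
N_t = 8; L_s = 10.5·8 = 84 mm; δ_solid = L₀ − L_s = 160 − 84 = 76 mm
δ = F/k = 6400/78.269 = 81.769 mm
δ ≥ δ_solid → spring goes solid

YES, δ = 81.8 mm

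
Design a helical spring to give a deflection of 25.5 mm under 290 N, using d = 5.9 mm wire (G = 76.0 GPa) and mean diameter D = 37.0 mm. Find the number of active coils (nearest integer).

20

Required rate k = F/δ = 290/25.5 = 11.373 N/mm
N_a = Gd⁴/(8D³k) = (76.0×10³ × 5.9⁴)/(8 × 37.0³ × 11.373)
    = 9.20919e+07 / 4.60843e+06 = 19.98 → 20 coils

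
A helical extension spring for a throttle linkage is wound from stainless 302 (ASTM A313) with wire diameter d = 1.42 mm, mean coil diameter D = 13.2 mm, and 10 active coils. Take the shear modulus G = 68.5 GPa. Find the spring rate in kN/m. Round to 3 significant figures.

k = Gd⁴/(8D³N_a) = (68.5×10³ × 1.42⁴) / (8 × 13.2³ × 10)
  = 278512 / 183997 = 1.5137 N/mm

1.51 kN/m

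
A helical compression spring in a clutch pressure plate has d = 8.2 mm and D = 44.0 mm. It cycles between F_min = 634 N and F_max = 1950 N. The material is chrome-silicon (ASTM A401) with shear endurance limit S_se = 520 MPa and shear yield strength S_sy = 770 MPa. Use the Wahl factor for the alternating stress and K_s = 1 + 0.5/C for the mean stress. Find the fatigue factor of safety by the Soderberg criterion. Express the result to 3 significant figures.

C = D/d = 44.0/8.2 = 5.3659; K_W = (4C−1)/(4C−4)+0.615/C = 1.2864; K_s = 1+0.5/C = 1.0932
F_a = (F_max−F_min)/2 = 658 N; F_m = (F_max+F_min)/2 = 1292 N
τ_a = K_W·8F_aD/(πd³) = 1.2864 × 133.71 = 172.01 MPa
τ_m = K_s·8F_mD/(πd³) = 1.0932 × 262.55 = 287.02 MPa
Soderberg: 1/n_f = τ_a/S_se + τ_m/S_sy = 172.01/520 + 287.02/770 = 0.33079 + 0.37275 = 0.70354
n_f = 1/0.70354 = 1.421

1.42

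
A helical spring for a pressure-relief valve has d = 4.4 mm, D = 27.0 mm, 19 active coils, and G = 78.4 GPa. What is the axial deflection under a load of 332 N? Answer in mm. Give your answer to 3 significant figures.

k = Gd⁴/(8D³N_a) = (78.4×10³)(4.4⁴)/(8·27.0³·19) = 9.8218 N/mm
δ = F/k = 332 / 9.8218 = 33.802 mm

33.8 mm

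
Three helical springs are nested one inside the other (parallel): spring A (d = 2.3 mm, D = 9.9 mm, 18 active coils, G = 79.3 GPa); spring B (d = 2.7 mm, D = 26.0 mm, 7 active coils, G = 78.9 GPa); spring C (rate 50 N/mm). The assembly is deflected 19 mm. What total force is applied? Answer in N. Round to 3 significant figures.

k_A = Gd⁴/(8D³N_a) = (79.3×10³)(2.3⁴)/(8·9.9³·18) = 15.882 N/mm
k_B = Gd⁴/(8D³N_a) = (78.9×10³)(2.7⁴)/(8·26.0³·7) = 4.2601 N/mm
Parallel: k_eq = 15.882 + 4.2601 + 50 = 70.143 N/mm
F = k_eq·δ = 70.143·19 = 1332.7 N

1330 N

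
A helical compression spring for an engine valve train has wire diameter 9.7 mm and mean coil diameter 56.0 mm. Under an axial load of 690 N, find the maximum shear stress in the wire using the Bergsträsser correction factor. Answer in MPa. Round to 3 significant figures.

135 MPa

Spring index C = D/d = 56.0/9.7 = 5.7732
K_B = (4C+2)/(4C−3) = 25.093/20.093 = 1.2488
τ₀ = 8FD/(πd³) = 8·690·56.0/(π·9.7³) = 309120/2867.2 = 107.81 MPa
τ_max = K·τ₀ = 1.2488 × 107.81 = 134.64 MPa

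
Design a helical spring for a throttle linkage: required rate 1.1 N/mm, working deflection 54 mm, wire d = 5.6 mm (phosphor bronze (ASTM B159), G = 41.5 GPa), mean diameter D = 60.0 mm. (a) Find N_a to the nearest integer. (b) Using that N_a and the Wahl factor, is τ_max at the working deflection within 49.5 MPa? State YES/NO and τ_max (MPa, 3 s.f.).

N_a = Gd⁴/(8D³k) = (41.5×10³)(5.6⁴)/(8·60.0³·1.1) = 21.47 → N_a = 21
Actual rate k = Gd⁴/(8D³·21) = 1.1247 N/mm
Working load F = kδ = 1.1247·54 = 60.734 N
C = 60.0/5.6 = 10.7143; K_W = (4C−1)/(4C−4)+0.615/C = 1.1346
τ_max = K_W·8FD/(πd³) = 1.1346·52.839 = 59.952 MPa
τ_max > 49.5 MPa → exceeds allowable

(a) 21 coils; (b) NO, τ_max = 60.0 MPa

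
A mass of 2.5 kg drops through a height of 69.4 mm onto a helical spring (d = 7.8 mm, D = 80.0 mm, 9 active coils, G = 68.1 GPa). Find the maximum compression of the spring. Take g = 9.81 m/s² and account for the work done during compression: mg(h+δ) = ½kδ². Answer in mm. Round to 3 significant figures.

26.2 mm

k = Gd⁴/(8D³N_a) = (68.1×10³)(7.8⁴)/(8·80.0³·9) = 6.8379 N/mm
W = mg = 2.5 × 9.81 = 24.525 N
½kδ² − Wδ − Wh = 0 → δ = (W + √(W² + 2kWh))/k
δ = (24.525 + √(601.48 + 23276.7))/6.8379 = (24.525 + 154.53)/6.8379 = 26.185 mm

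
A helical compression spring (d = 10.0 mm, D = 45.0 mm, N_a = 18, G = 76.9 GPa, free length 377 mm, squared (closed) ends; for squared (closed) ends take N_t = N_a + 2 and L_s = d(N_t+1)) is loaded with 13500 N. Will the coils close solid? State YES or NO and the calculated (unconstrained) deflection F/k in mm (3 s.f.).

YES, δ = 230 mm

k = Gd⁴/(8D³N_a) = (76.9×10³)(10.0⁴)/(8·45.0³·18) = 58.604 N/mm
N_t = 20; L_s = 10.0·21 = 210 mm; δ_solid = L₀ − L_s = 377 − 210 = 167 mm
δ = F/k = 13500/58.604 = 230.36 mm
δ ≥ δ_solid → spring goes solid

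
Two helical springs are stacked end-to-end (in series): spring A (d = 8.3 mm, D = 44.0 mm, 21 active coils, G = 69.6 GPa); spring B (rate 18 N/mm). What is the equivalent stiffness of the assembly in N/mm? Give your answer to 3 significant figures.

10.1 N/mm

k_A = Gd⁴/(8D³N_a) = (69.6×10³)(8.3⁴)/(8·44.0³·21) = 23.081 N/mm
Series: 1/k_eq = 1/23.081 + 1/18 = 0.098881; k_eq = 10.113 N/mm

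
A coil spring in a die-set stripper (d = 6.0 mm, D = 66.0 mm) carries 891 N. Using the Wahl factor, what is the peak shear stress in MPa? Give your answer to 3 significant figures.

Spring index C = D/d = 66.0/6.0 = 11.0000
K_W = (4C−1)/(4C−4) + 0.615/C = 43.000/40.000 + 0.0559 = 1.1309
τ₀ = 8FD/(πd³) = 8·891·66.0/(π·6.0³) = 470448/678.58 = 693.28 MPa
τ_max = K·τ₀ = 1.1309 × 693.28 = 784.04 MPa

784 MPa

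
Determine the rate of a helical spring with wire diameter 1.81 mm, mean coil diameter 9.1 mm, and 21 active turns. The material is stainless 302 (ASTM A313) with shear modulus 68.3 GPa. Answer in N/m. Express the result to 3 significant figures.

k = Gd⁴/(8D³N_a) = (68.3×10³ × 1.81⁴) / (8 × 9.1³ × 21)
  = 733052 / 126600 = 5.7903 N/mm = 5790.3 N/m

5790 N/m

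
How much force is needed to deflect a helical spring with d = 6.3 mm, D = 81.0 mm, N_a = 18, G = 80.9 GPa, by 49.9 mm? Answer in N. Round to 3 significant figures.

83.1 N

k = Gd⁴/(8D³N_a) = (80.9×10³)(6.3⁴)/(8·81.0³·18) = 1.6653 N/mm
F = k·δ = 1.6653 × 49.9 = 83.099 N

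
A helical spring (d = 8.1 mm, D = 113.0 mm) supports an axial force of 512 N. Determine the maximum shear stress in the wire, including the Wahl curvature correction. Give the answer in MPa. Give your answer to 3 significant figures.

Spring index C = D/d = 113.0/8.1 = 13.9506
K_W = (4C−1)/(4C−4) + 0.615/C = 54.802/51.802 + 0.0441 = 1.1020
τ₀ = 8FD/(πd³) = 8·512·113.0/(π·8.1³) = 462848/1669.6 = 277.23 MPa
τ_max = K·τ₀ = 1.1020 × 277.23 = 305.5 MPa

306 MPa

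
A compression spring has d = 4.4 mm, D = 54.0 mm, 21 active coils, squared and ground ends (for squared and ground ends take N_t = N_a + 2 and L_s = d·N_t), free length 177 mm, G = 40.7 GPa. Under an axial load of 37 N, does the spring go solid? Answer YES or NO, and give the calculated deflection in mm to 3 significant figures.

k = Gd⁴/(8D³N_a) = (40.7×10³)(4.4⁴)/(8·54.0³·21) = 0.57665 N/mm
N_t = 23; L_s = 4.4·23 = 101.2 mm; δ_solid = L₀ − L_s = 177 − 101.2 = 75.8 mm
δ = F/k = 37/0.57665 = 64.163 mm
δ < δ_solid → spring does not go solid

NO, δ = 64.2 mm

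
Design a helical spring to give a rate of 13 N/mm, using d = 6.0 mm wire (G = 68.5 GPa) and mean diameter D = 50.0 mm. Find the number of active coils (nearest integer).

7

N_a = Gd⁴/(8D³k) = (68.5×10³ × 6.0⁴)/(8 × 50.0³ × 13)
    = 8.8776e+07 / 1.3e+07 = 6.829 → 7 coils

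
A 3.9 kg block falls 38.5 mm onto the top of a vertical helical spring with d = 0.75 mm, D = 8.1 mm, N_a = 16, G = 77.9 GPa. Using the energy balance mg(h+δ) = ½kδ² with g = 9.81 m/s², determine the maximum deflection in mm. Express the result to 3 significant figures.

244 mm

k = Gd⁴/(8D³N_a) = (77.9×10³)(0.75⁴)/(8·8.1³·16) = 0.36234 N/mm
W = mg = 3.9 × 9.81 = 38.259 N
½kδ² − Wδ − Wh = 0 → δ = (W + √(W² + 2kWh))/k
δ = (38.259 + √(1463.8 + 1067.44))/0.36234 = (38.259 + 50.311)/0.36234 = 244.44 mm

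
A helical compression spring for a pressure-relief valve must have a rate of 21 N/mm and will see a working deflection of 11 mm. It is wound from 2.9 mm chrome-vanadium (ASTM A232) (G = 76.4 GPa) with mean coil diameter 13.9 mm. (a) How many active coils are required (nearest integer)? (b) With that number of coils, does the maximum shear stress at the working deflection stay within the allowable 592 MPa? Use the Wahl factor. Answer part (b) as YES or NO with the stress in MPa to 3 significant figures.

(a) 12 coils; (b) YES, τ_max = 444 MPa

N_a = Gd⁴/(8D³k) = (76.4×10³)(2.9⁴)/(8·13.9³·21) = 11.98 → N_a = 12
Actual rate k = Gd⁴/(8D³·12) = 20.959 N/mm
Working load F = kδ = 20.959·11 = 230.55 N
C = 13.9/2.9 = 4.7931; K_W = (4C−1)/(4C−4)+0.615/C = 1.3260
τ_max = K_W·8FD/(πd³) = 1.3260·334.6 = 443.69 MPa
τ_max ≤ 592 MPa → acceptable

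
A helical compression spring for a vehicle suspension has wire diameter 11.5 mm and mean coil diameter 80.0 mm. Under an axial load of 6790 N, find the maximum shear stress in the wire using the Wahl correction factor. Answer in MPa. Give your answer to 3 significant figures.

Spring index C = D/d = 80.0/11.5 = 6.9565
K_W = (4C−1)/(4C−4) + 0.615/C = 26.826/23.826 + 0.0884 = 1.2143
τ₀ = 8FD/(πd³) = 8·6790·80.0/(π·11.5³) = 4.3456e+06/4778 = 909.51 MPa
τ_max = K·τ₀ = 1.2143 × 909.51 = 1104.4 MPa

1100 MPa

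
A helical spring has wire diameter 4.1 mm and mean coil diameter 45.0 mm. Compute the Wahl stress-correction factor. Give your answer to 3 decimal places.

1.131

C = D/d = 45.0/4.1 = 10.9756
K_W = (4C−1)/(4C−4) + 0.615/C = 42.902/39.902 + 0.0560 = 1.1312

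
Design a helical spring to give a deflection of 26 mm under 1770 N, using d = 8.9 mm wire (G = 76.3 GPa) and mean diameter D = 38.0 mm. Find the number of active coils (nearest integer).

Required rate k = F/δ = 1770/26 = 68.077 N/mm
N_a = Gd⁴/(8D³k) = (76.3×10³ × 8.9⁴)/(8 × 38.0³ × 68.077)
    = 4.78723e+08 / 2.98841e+07 = 16.02 → 16 coils

16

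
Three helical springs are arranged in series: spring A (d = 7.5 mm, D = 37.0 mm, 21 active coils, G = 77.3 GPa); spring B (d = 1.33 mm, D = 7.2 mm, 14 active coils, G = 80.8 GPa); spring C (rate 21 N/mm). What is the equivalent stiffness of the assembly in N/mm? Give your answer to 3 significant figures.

k_A = Gd⁴/(8D³N_a) = (77.3×10³)(7.5⁴)/(8·37.0³·21) = 28.742 N/mm
k_B = Gd⁴/(8D³N_a) = (80.8×10³)(1.33⁴)/(8·7.2³·14) = 6.0479 N/mm
Series: 1/k_eq = 1/28.742 + 1/6.0479 + 1/21 = 0.24776; k_eq = 4.0362 N/mm

4.04 N/mm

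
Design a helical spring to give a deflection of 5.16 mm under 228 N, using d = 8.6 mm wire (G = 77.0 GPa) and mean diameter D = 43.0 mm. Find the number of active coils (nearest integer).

15

Required rate k = F/δ = 228/5.16 = 44.186 N/mm
N_a = Gd⁴/(8D³k) = (77.0×10³ × 8.6⁴)/(8 × 43.0³ × 44.186)
    = 4.21196e+08 / 2.81048e+07 = 14.99 → 15 coils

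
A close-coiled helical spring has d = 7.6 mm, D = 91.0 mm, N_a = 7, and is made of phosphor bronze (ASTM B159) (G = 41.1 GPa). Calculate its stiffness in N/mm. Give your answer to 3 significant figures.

3.25 N/mm

k = Gd⁴/(8D³N_a) = (41.1×10³ × 7.6⁴) / (8 × 91.0³ × 7)
  = 1.37119e+08 / 4.22e+07 = 3.2493 N/mm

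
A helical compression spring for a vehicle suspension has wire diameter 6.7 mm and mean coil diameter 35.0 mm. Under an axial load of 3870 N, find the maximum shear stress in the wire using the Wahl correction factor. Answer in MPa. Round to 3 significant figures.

1490 MPa

Spring index C = D/d = 35.0/6.7 = 5.2239
K_W = (4C−1)/(4C−4) + 0.615/C = 19.896/16.896 + 0.1177 = 1.2953
τ₀ = 8FD/(πd³) = 8·3870·35.0/(π·6.7³) = 1.0836e+06/944.87 = 1146.8 MPa
τ_max = K·τ₀ = 1.2953 × 1146.8 = 1485.5 MPa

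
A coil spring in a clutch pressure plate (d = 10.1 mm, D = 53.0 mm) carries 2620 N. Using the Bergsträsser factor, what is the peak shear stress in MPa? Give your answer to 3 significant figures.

439 MPa

Spring index C = D/d = 53.0/10.1 = 5.2475
K_B = (4C+2)/(4C−3) = 22.990/17.990 = 1.2779
τ₀ = 8FD/(πd³) = 8·2620·53.0/(π·10.1³) = 1.11088e+06/3236.8 = 343.2 MPa
τ_max = K·τ₀ = 1.2779 × 343.2 = 438.59 MPa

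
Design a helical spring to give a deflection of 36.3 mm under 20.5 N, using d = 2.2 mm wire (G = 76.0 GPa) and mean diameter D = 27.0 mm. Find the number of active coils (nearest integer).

20

Required rate k = F/δ = 20.5/36.3 = 0.56474 N/mm
N_a = Gd⁴/(8D³k) = (76.0×10³ × 2.2⁴)/(8 × 27.0³ × 0.56474)
    = 1.78035e+06 / 88926 = 20.02 → 20 coils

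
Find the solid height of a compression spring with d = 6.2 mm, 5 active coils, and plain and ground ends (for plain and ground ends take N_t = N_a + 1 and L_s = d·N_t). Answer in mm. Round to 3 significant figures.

37.2 mm

plain and ground ends: N_t = N_a + 1 = 5 + 1 = 6
L_s = d·N_t = 6.2 × 6 = 37.2 mm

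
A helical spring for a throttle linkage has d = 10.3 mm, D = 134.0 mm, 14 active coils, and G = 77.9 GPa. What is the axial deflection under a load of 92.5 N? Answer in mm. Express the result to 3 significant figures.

28.4 mm

k = Gd⁴/(8D³N_a) = (77.9×10³)(10.3⁴)/(8·134.0³·14) = 3.2535 N/mm
δ = F/k = 92.5 / 3.2535 = 28.431 mm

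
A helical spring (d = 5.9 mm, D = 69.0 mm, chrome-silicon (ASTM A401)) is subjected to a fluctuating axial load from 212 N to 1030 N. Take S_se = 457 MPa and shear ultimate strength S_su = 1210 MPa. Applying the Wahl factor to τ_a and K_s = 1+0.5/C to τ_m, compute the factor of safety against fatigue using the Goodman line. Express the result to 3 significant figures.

C = D/d = 69.0/5.9 = 11.6949; K_W = (4C−1)/(4C−4)+0.615/C = 1.1227; K_s = 1+0.5/C = 1.0428
F_a = (F_max−F_min)/2 = 409 N; F_m = (F_max+F_min)/2 = 621 N
τ_a = K_W·8F_aD/(πd³) = 1.1227 × 349.91 = 392.85 MPa
τ_m = K_s·8F_mD/(πd³) = 1.0428 × 531.28 = 554 MPa
Goodman: 1/n_f = τ_a/S_se + τ_m/S_su = 392.85/457 + 554/1210 = 0.85963 + 0.45785 = 1.3175
n_f = 1/1.3175 = 0.759

0.759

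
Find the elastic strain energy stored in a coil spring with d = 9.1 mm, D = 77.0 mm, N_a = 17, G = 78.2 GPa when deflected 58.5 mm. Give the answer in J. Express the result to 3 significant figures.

14.8 J

k = Gd⁴/(8D³N_a) = (78.2×10³)(9.1⁴)/(8·77.0³·17) = 8.637 N/mm
U = ½kδ² = 0.5 × 8.637 × 58.5² = 14779 N·mm = 14.779 J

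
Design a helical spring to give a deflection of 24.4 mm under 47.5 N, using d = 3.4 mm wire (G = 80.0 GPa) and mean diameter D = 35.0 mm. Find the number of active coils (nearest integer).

16

Required rate k = F/δ = 47.5/24.4 = 1.9467 N/mm
N_a = Gd⁴/(8D³k) = (80.0×10³ × 3.4⁴)/(8 × 35.0³ × 1.9467)
    = 1.06907e+07 / 667725 = 16.01 → 16 coils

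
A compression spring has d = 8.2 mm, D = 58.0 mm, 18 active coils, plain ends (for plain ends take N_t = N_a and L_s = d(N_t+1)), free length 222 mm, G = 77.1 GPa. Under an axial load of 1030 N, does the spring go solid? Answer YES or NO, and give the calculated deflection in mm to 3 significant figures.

YES, δ = 83.0 mm

k = Gd⁴/(8D³N_a) = (77.1×10³)(8.2⁴)/(8·58.0³·18) = 12.407 N/mm
N_t = 18; L_s = 8.2·19 = 155.8 mm; δ_solid = L₀ − L_s = 222 − 155.8 = 66.2 mm
δ = F/k = 1030/12.407 = 83.018 mm
δ ≥ δ_solid → spring goes solid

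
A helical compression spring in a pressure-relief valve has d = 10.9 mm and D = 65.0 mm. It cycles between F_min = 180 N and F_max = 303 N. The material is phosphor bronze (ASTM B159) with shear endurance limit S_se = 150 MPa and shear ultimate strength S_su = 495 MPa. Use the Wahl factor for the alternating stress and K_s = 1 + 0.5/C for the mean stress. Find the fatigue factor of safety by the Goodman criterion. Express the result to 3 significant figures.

7.50

C = D/d = 65.0/10.9 = 5.9633; K_W = (4C−1)/(4C−4)+0.615/C = 1.2542; K_s = 1+0.5/C = 1.0838
F_a = (F_max−F_min)/2 = 61.5 N; F_m = (F_max+F_min)/2 = 241.5 N
τ_a = K_W·8F_aD/(πd³) = 1.2542 × 7.8605 = 9.8589 MPa
τ_m = K_s·8F_mD/(πd³) = 1.0838 × 30.867 = 33.455 MPa
Goodman: 1/n_f = τ_a/S_se + τ_m/S_su = 9.8589/150 + 33.455/495 = 0.06573 + 0.06759 = 0.13331
n_f = 1/0.13331 = 7.501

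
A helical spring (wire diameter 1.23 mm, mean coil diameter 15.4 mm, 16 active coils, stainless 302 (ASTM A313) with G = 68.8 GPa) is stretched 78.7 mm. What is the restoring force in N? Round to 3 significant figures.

k = Gd⁴/(8D³N_a) = (68.8×10³)(1.23⁴)/(8·15.4³·16) = 0.33685 N/mm
F = k·δ = 0.33685 × 78.7 = 26.51 N

26.5 N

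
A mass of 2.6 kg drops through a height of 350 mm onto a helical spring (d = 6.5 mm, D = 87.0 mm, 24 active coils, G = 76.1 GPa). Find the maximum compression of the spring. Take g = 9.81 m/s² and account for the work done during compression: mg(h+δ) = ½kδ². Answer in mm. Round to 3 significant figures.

k = Gd⁴/(8D³N_a) = (76.1×10³)(6.5⁴)/(8·87.0³·24) = 1.0744 N/mm
W = mg = 2.6 × 9.81 = 25.506 N
½kδ² − Wδ − Wh = 0 → δ = (W + √(W² + 2kWh))/k
δ = (25.506 + √(650.56 + 19183.1))/1.0744 = (25.506 + 140.83)/1.0744 = 154.81 mm

155 mm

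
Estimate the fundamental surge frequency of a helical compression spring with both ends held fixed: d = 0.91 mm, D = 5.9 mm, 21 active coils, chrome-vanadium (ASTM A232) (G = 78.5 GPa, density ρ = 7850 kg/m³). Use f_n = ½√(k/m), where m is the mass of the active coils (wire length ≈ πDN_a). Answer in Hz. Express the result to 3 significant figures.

k = Gd⁴/(8D³N_a) = (78.5×10³)(0.91⁴)/(8·5.9³·21) = 1.5602 N/mm = 1560.2 N/m
Wire length L = πDN_a = π·5.9·21 = 389.24 mm
m = ρ·(πd²/4)·L = 7850 × 0.65039×10⁻⁶ m² × 0.38924 m = 0.0019873 kg
f_n = ½√(k/m) = 0.5·√(1560.2/0.0019873) = 0.5·√(7.8507e+05) = 443.02 Hz

443 Hz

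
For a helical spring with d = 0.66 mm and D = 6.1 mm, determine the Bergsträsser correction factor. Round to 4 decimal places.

1.1472

C = D/d = 6.1/0.66 = 9.2424
K_B = (4C+2)/(4C−3) = 38.970/33.970 = 1.1472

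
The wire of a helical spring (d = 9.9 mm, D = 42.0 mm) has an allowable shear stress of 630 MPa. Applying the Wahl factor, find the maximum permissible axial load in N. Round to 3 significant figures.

4150 N

C = D/d = 42.0/9.9 = 4.2424
K_W = (4C−1)/(4C−4) + 0.615/C = 15.970/12.970 + 0.1450 = 1.3763
τ_max = K·8FD/(πd³) → F_max = τ_allow·πd³/(8DK)
F_max = 630·π·9.9³/(8·42.0·1.3763) = 1.9204e+06/462.43 = 4152.9 N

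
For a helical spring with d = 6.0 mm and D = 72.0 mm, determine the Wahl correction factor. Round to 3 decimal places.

1.119

C = D/d = 72.0/6.0 = 12.0000
K_W = (4C−1)/(4C−4) + 0.615/C = 47.000/44.000 + 0.0512 = 1.1194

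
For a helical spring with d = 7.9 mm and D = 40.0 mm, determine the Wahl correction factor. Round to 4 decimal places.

C = D/d = 40.0/7.9 = 5.0633
K_W = (4C−1)/(4C−4) + 0.615/C = 19.253/16.253 + 0.1215 = 1.3060

1.3060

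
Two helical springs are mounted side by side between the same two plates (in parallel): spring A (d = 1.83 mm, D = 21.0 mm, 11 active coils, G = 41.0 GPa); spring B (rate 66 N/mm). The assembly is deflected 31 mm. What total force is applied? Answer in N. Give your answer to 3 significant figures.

k_A = Gd⁴/(8D³N_a) = (41.0×10³)(1.83⁴)/(8·21.0³·11) = 0.56422 N/mm
Parallel: k_eq = 0.56422 + 66 = 66.564 N/mm
F = k_eq·δ = 66.564·31 = 2063.5 N

2060 N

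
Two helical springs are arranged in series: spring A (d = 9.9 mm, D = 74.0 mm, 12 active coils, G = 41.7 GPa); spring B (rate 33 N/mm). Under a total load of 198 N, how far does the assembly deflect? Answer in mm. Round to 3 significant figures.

25.2 mm

k_A = Gd⁴/(8D³N_a) = (41.7×10³)(9.9⁴)/(8·74.0³·12) = 10.297 N/mm
Series: 1/k_eq = 1/10.297 + 1/33 = 0.12742; k_eq = 7.8481 N/mm
δ = F/k_eq = 198/7.8481 = 25.229 mm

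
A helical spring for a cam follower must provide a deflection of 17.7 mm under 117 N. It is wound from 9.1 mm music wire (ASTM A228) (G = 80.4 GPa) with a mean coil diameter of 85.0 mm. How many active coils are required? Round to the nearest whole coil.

17

Required rate k = F/δ = 117/17.7 = 6.6102 N/mm
N_a = Gd⁴/(8D³k) = (80.4×10³ × 9.1⁴)/(8 × 85.0³ × 6.6102)
    = 5.51343e+08 / 3.24758e+07 = 16.98 → 17 coils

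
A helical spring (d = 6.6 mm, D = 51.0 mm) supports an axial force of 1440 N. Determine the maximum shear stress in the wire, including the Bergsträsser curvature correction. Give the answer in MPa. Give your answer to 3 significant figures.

Spring index C = D/d = 51.0/6.6 = 7.7273
K_B = (4C+2)/(4C−3) = 32.909/27.909 = 1.1792
τ₀ = 8FD/(πd³) = 8·1440·51.0/(π·6.6³) = 587520/903.2 = 650.49 MPa
τ_max = K·τ₀ = 1.1792 × 650.49 = 767.03 MPa

767 MPa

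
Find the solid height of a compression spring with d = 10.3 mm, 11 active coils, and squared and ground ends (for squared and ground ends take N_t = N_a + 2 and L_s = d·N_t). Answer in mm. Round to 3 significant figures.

squared and ground ends: N_t = N_a + 2 = 11 + 2 = 13
L_s = d·N_t = 10.3 × 13 = 133.9 mm

134 mm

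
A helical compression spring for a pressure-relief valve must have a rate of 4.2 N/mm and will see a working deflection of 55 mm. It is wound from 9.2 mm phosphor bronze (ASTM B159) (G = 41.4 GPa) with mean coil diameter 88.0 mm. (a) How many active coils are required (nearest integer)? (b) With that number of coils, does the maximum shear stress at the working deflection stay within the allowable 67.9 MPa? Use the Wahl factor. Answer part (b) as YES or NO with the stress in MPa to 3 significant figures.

N_a = Gd⁴/(8D³k) = (41.4×10³)(9.2⁴)/(8·88.0³·4.2) = 12.95 → N_a = 13
Actual rate k = Gd⁴/(8D³·13) = 4.1848 N/mm
Working load F = kδ = 4.1848·55 = 230.16 N
C = 88.0/9.2 = 9.5652; K_W = (4C−1)/(4C−4)+0.615/C = 1.1519
τ_max = K_W·8FD/(πd³) = 1.1519·66.236 = 76.294 MPa
τ_max > 67.9 MPa → exceeds allowable

(a) 13 coils; (b) NO, τ_max = 76.3 MPa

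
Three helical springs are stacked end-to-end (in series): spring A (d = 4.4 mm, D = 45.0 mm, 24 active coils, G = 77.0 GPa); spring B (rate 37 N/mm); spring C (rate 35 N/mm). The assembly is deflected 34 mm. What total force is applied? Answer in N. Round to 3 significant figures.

k_A = Gd⁴/(8D³N_a) = (77.0×10³)(4.4⁴)/(8·45.0³·24) = 1.6495 N/mm
Series: 1/k_eq = 1/1.6495 + 1/37 + 1/35 = 0.66183; k_eq = 1.511 N/mm
F = k_eq·δ = 1.511·34 = 51.373 N

51.4 N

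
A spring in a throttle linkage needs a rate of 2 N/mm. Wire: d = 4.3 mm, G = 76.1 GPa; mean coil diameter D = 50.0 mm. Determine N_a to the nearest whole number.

13

N_a = Gd⁴/(8D³k) = (76.1×10³ × 4.3⁴)/(8 × 50.0³ × 2)
    = 2.60171e+07 / 2e+06 = 13.01 → 13 coils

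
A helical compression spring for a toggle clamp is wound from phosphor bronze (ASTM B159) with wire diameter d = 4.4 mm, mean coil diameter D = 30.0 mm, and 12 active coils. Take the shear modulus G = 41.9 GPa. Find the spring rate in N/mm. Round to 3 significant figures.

k = Gd⁴/(8D³N_a) = (41.9×10³ × 4.4⁴) / (8 × 30.0³ × 12)
  = 1.57045e+07 / 2.592e+06 = 6.0588 N/mm

6.06 N/mm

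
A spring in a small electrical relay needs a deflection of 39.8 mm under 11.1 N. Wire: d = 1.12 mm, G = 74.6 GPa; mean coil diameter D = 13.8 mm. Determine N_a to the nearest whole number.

20

Required rate k = F/δ = 11.1/39.8 = 0.27889 N/mm
N_a = Gd⁴/(8D³k) = (74.6×10³ × 1.12⁴)/(8 × 13.8³ × 0.27889)
    = 117385 / 5863.64 = 20.02 → 20 coils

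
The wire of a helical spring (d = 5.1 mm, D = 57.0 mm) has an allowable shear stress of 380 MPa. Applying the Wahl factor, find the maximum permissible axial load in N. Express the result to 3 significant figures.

308 N

C = D/d = 57.0/5.1 = 11.1765
K_W = (4C−1)/(4C−4) + 0.615/C = 43.706/40.706 + 0.0550 = 1.1287
τ_max = K·8FD/(πd³) → F_max = τ_allow·πd³/(8DK)
F_max = 380·π·5.1³/(8·57.0·1.1287) = 1.5836e+05/514.7 = 307.67 N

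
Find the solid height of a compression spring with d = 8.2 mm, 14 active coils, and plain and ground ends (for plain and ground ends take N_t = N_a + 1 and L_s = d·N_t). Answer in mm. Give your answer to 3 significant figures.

plain and ground ends: N_t = N_a + 1 = 14 + 1 = 15
L_s = d·N_t = 8.2 × 15 = 123 mm

123 mm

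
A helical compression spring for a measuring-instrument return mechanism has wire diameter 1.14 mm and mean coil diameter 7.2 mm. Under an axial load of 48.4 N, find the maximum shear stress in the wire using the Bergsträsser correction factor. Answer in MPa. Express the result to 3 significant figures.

Spring index C = D/d = 7.2/1.14 = 6.3158
K_B = (4C+2)/(4C−3) = 27.263/22.263 = 1.2246
τ₀ = 8FD/(πd³) = 8·48.4·7.2/(π·1.14³) = 2787.84/4.6544 = 598.97 MPa
τ_max = K·τ₀ = 1.2246 × 598.97 = 733.49 MPa

733 MPa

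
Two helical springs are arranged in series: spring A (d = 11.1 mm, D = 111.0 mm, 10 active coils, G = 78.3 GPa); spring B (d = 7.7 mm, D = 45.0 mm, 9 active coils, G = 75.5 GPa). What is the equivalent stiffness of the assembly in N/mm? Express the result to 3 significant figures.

k_A = Gd⁴/(8D³N_a) = (78.3×10³)(11.1⁴)/(8·111.0³·10) = 10.864 N/mm
k_B = Gd⁴/(8D³N_a) = (75.5×10³)(7.7⁴)/(8·45.0³·9) = 40.452 N/mm
Series: 1/k_eq = 1/10.864 + 1/40.452 = 0.11677; k_eq = 8.5641 N/mm

8.56 N/mm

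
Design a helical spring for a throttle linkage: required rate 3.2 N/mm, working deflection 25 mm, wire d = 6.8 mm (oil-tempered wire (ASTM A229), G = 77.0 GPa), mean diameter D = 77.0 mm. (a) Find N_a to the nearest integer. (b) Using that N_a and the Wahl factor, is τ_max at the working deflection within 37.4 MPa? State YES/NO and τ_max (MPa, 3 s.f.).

N_a = Gd⁴/(8D³k) = (77.0×10³)(6.8⁴)/(8·77.0³·3.2) = 14.09 → N_a = 14
Actual rate k = Gd⁴/(8D³·14) = 3.2199 N/mm
Working load F = kδ = 3.2199·25 = 80.496 N
C = 77.0/6.8 = 11.3235; K_W = (4C−1)/(4C−4)+0.615/C = 1.1270
τ_max = K_W·8FD/(πd³) = 1.1270·50.197 = 56.57 MPa
τ_max > 37.4 MPa → exceeds allowable

(a) 14 coils; (b) NO, τ_max = 56.6 MPa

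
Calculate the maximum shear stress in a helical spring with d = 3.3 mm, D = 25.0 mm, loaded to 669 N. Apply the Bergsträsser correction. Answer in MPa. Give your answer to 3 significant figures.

1400 MPa

Spring index C = D/d = 25.0/3.3 = 7.5758
K_B = (4C+2)/(4C−3) = 32.303/27.303 = 1.1831
τ₀ = 8FD/(πd³) = 8·669·25.0/(π·3.3³) = 133800/112.9 = 1185.1 MPa
τ_max = K·τ₀ = 1.1831 × 1185.1 = 1402.2 MPa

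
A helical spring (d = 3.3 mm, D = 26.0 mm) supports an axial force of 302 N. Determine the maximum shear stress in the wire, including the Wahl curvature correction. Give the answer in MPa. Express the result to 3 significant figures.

660 MPa

Spring index C = D/d = 26.0/3.3 = 7.8788
K_W = (4C−1)/(4C−4) + 0.615/C = 30.515/27.515 + 0.0781 = 1.1871
τ₀ = 8FD/(πd³) = 8·302·26.0/(π·3.3³) = 62816/112.9 = 556.39 MPa
τ_max = K·τ₀ = 1.1871 × 556.39 = 660.48 MPa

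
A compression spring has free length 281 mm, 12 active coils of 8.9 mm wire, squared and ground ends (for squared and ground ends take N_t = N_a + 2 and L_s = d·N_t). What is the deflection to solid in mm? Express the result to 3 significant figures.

N_t = 14; L_s = 8.9·14 = 124.6 mm
δ_solid = L₀ − L_s = 281 − 124.6 = 156.4 mm

156 mm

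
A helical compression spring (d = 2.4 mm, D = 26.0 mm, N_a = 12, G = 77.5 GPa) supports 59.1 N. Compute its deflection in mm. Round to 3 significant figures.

k = Gd⁴/(8D³N_a) = (77.5×10³)(2.4⁴)/(8·26.0³·12) = 1.5239 N/mm
δ = F/k = 59.1 / 1.5239 = 38.782 mm

38.8 mm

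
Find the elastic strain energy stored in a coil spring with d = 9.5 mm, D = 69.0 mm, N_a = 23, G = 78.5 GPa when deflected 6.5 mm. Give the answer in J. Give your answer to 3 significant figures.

0.223 J

k = Gd⁴/(8D³N_a) = (78.5×10³)(9.5⁴)/(8·69.0³·23) = 10.578 N/mm
U = ½kδ² = 0.5 × 10.578 × 6.5² = 223.46 N·mm = 0.22346 J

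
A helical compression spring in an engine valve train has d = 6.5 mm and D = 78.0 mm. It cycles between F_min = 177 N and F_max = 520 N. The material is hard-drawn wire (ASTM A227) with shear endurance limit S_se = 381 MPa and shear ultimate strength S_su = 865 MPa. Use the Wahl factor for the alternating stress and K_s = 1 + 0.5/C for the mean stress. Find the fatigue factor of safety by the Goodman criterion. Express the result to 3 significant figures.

1.50

C = D/d = 78.0/6.5 = 12.0000; K_W = (4C−1)/(4C−4)+0.615/C = 1.1194; K_s = 1+0.5/C = 1.0417
F_a = (F_max−F_min)/2 = 171.5 N; F_m = (F_max+F_min)/2 = 348.5 N
τ_a = K_W·8F_aD/(πd³) = 1.1194 × 124.04 = 138.85 MPa
τ_m = K_s·8F_mD/(πd³) = 1.0417 × 252.06 = 262.56 MPa
Goodman: 1/n_f = τ_a/S_se + τ_m/S_su = 138.85/381 + 262.56/865 = 0.36444 + 0.30354 = 0.66798
n_f = 1/0.66798 = 1.497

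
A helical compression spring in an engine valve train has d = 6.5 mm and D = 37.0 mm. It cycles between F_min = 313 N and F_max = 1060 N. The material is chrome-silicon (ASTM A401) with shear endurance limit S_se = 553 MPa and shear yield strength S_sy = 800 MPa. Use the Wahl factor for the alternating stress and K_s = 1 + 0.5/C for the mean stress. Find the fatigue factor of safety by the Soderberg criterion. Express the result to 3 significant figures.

C = D/d = 37.0/6.5 = 5.6923; K_W = (4C−1)/(4C−4)+0.615/C = 1.2679; K_s = 1+0.5/C = 1.0878
F_a = (F_max−F_min)/2 = 373.5 N; F_m = (F_max+F_min)/2 = 686.5 N
τ_a = K_W·8F_aD/(πd³) = 1.2679 × 128.14 = 162.47 MPa
τ_m = K_s·8F_mD/(πd³) = 1.0878 × 235.53 = 256.22 MPa
Soderberg: 1/n_f = τ_a/S_se + τ_m/S_sy = 162.47/553 + 256.22/800 = 0.29379 + 0.32027 = 0.61407
n_f = 1/0.61407 = 1.628

1.63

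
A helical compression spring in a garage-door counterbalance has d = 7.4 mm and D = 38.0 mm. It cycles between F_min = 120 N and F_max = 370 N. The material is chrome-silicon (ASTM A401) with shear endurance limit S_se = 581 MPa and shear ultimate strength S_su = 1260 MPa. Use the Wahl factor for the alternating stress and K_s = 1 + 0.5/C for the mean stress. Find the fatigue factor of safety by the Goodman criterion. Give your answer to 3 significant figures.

8.49

C = D/d = 38.0/7.4 = 5.1351; K_W = (4C−1)/(4C−4)+0.615/C = 1.3011; K_s = 1+0.5/C = 1.0974
F_a = (F_max−F_min)/2 = 125 N; F_m = (F_max+F_min)/2 = 245 N
τ_a = K_W·8F_aD/(πd³) = 1.3011 × 29.85 = 38.838 MPa
τ_m = K_s·8F_mD/(πd³) = 1.0974 × 58.505 = 64.202 MPa
Goodman: 1/n_f = τ_a/S_se + τ_m/S_su = 38.838/581 + 64.202/1260 = 0.06685 + 0.05095 = 0.1178
n_f = 1/0.1178 = 8.489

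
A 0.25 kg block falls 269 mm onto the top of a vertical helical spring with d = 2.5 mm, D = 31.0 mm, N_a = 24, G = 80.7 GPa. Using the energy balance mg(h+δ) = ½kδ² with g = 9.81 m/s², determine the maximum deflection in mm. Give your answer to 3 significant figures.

k = Gd⁴/(8D³N_a) = (80.7×10³)(2.5⁴)/(8·31.0³·24) = 0.55112 N/mm
W = mg = 0.25 × 9.81 = 2.4525 N
½kδ² − Wδ − Wh = 0 → δ = (W + √(W² + 2kWh))/k
δ = (2.4525 + √(6.0148 + 727.174))/0.55112 = (2.4525 + 27.077)/0.55112 = 53.582 mm

53.6 mm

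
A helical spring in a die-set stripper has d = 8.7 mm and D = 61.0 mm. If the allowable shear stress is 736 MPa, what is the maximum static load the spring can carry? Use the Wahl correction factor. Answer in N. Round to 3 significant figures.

C = D/d = 61.0/8.7 = 7.0115
K_W = (4C−1)/(4C−4) + 0.615/C = 27.046/24.046 + 0.0877 = 1.2125
τ_max = K·8FD/(πd³) → F_max = τ_allow·πd³/(8DK)
F_max = 736·π·8.7³/(8·61.0·1.2125) = 1.5226e+06/591.69 = 2573.3 N

2570 N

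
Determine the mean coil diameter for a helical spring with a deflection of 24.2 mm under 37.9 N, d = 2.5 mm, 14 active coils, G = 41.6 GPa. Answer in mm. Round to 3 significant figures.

21.0 mm

Required rate k = F/δ = 37.9/24.2 = 1.5661 N/mm
D = (Gd⁴/(8N_a·k))^(1/3) = (41.6×10³·2.5⁴/(8·14·1.5661))^(1/3)
  = (9264.28)^(1/3) = 21.0025 mm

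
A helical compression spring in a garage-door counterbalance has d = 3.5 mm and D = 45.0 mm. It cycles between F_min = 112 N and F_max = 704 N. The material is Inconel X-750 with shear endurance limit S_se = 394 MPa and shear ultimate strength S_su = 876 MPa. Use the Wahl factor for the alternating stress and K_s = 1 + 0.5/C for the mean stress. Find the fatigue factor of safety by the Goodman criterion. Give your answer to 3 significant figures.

C = D/d = 45.0/3.5 = 12.8571; K_W = (4C−1)/(4C−4)+0.615/C = 1.1111; K_s = 1+0.5/C = 1.0389
F_a = (F_max−F_min)/2 = 296 N; F_m = (F_max+F_min)/2 = 408 N
τ_a = K_W·8F_aD/(πd³) = 1.1111 × 791.12 = 879 MPa
τ_m = K_s·8F_mD/(πd³) = 1.0389 × 1090.5 = 1132.9 MPa
Goodman: 1/n_f = τ_a/S_se + τ_m/S_su = 879/394 + 1132.9/876 = 2.23096 + 1.29322 = 3.5242
n_f = 1/3.5242 = 0.2838

0.284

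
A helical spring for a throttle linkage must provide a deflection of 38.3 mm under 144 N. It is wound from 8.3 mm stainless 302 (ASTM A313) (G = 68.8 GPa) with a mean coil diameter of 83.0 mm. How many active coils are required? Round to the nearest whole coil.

Required rate k = F/δ = 144/38.3 = 3.7598 N/mm
N_a = Gd⁴/(8D³k) = (68.8×10³ × 8.3⁴)/(8 × 83.0³ × 3.7598)
    = 3.26513e+08 / 1.71984e+07 = 18.99 → 19 coils

19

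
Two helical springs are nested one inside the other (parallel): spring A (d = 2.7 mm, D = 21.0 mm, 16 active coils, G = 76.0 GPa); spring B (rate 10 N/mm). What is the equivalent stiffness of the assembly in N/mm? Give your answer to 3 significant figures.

13.4 N/mm

k_A = Gd⁴/(8D³N_a) = (76.0×10³)(2.7⁴)/(8·21.0³·16) = 3.4072 N/mm
Parallel: k_eq = 3.4072 + 10 = 13.407 N/mm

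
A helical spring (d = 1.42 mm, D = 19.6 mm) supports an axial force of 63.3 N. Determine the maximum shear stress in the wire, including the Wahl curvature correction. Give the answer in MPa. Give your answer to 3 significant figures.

Spring index C = D/d = 19.6/1.42 = 13.8028
K_W = (4C−1)/(4C−4) + 0.615/C = 54.211/51.211 + 0.0446 = 1.1031
τ₀ = 8FD/(πd³) = 8·63.3·19.6/(π·1.42³) = 9925.44/8.9953 = 1103.4 MPa
τ_max = K·τ₀ = 1.1031 × 1103.4 = 1217.2 MPa

1220 MPa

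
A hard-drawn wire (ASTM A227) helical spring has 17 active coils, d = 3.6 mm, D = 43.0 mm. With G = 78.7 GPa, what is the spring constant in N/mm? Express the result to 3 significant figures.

k = Gd⁴/(8D³N_a) = (78.7×10³ × 3.6⁴) / (8 × 43.0³ × 17)
  = 1.32186e+07 / 1.0813e+07 = 1.2225 N/mm

1.22 N/mm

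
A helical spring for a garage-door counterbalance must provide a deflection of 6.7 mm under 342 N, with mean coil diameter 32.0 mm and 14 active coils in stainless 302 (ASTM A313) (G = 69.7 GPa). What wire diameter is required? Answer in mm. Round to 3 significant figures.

Required rate k = F/δ = 342/6.7 = 51.045 N/mm
d = (8D³N_a·k / G)^(1/4) = (8·32.0³·14·51.045 / (69.7×10³))^0.25
  = (2687.7)^0.25 = 7.2002 mm

7.20 mm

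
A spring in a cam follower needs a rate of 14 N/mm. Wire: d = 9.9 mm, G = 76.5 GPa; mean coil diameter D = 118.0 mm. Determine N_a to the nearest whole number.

4

N_a = Gd⁴/(8D³k) = (76.5×10³ × 9.9⁴)/(8 × 118.0³ × 14)
    = 7.34856e+08 / 1.8402e+08 = 3.993 → 4 coils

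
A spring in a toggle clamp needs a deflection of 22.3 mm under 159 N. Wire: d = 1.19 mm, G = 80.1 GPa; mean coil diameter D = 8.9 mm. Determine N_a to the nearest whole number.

Required rate k = F/δ = 159/22.3 = 7.13 N/mm
N_a = Gd⁴/(8D³k) = (80.1×10³ × 1.19⁴)/(8 × 8.9³ × 7.13)
    = 160628 / 40211.7 = 3.995 → 4 coils

4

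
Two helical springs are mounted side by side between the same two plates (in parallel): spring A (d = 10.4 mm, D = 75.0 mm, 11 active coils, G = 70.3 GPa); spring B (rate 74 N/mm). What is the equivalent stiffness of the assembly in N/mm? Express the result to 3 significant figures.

96.2 N/mm

k_A = Gd⁴/(8D³N_a) = (70.3×10³)(10.4⁴)/(8·75.0³·11) = 22.152 N/mm
Parallel: k_eq = 22.152 + 74 = 96.152 N/mm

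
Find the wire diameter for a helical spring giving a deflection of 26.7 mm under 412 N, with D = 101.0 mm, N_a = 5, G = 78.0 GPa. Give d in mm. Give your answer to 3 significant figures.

9.50 mm

Required rate k = F/δ = 412/26.7 = 15.431 N/mm
d = (8D³N_a·k / G)^(1/4) = (8·101.0³·5·15.431 / (78.0×10³))^0.25
  = (8153)^0.25 = 9.5023 mm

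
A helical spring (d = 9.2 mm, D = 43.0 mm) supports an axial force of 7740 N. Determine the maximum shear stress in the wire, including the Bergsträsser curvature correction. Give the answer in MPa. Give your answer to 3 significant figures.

Spring index C = D/d = 43.0/9.2 = 4.6739
K_B = (4C+2)/(4C−3) = 20.696/15.696 = 1.3186
τ₀ = 8FD/(πd³) = 8·7740·43.0/(π·9.2³) = 2.66256e+06/2446.3 = 1088.4 MPa
τ_max = K·τ₀ = 1.3186 × 1088.4 = 1435.1 MPa

1440 MPa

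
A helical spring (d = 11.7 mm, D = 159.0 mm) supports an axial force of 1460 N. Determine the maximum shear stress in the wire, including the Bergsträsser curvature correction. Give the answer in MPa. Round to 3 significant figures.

Spring index C = D/d = 159.0/11.7 = 13.5897
K_B = (4C+2)/(4C−3) = 56.359/51.359 = 1.0974
τ₀ = 8FD/(πd³) = 8·1460·159.0/(π·11.7³) = 1.85712e+06/5031.6 = 369.09 MPa
τ_max = K·τ₀ = 1.0974 × 369.09 = 405.02 MPa

405 MPa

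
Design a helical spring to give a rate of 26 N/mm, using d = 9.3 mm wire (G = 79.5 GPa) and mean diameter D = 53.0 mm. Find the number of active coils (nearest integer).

19

N_a = Gd⁴/(8D³k) = (79.5×10³ × 9.3⁴)/(8 × 53.0³ × 26)
    = 5.94701e+08 / 3.09664e+07 = 19.2 → 19 coils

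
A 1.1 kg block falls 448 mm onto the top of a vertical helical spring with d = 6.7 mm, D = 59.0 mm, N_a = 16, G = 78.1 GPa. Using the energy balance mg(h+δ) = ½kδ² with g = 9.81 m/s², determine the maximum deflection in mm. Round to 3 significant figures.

42.0 mm

k = Gd⁴/(8D³N_a) = (78.1×10³)(6.7⁴)/(8·59.0³·16) = 5.9867 N/mm
W = mg = 1.1 × 9.81 = 10.791 N
½kδ² − Wδ − Wh = 0 → δ = (W + √(W² + 2kWh))/k
δ = (10.791 + √(116.45 + 57883.4))/5.9867 = (10.791 + 240.83)/5.9867 = 42.031 mm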